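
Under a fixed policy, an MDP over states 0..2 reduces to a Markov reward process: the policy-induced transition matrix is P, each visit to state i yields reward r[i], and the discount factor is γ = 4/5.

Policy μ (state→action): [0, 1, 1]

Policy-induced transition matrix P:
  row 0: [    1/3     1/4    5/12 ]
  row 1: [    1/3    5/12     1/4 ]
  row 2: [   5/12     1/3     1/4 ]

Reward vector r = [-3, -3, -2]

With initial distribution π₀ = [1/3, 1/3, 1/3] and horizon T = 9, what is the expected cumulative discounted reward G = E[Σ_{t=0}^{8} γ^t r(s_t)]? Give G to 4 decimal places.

t=0: π = [0.3333, 0.3333, 0.3333], E[r] = -2.6667, γ^t·E[r] = -2.666667, running G = -2.666667
t=1: π = [0.3611, 0.3333, 0.3056], E[r] = -2.6944, γ^t·E[r] = -2.155556, running G = -4.822222
t=2: π = [0.3588, 0.3310, 0.3102], E[r] = -2.6898, γ^t·E[r] = -1.721481, running G = -6.543704
t=3: π = [0.3592, 0.3310, 0.3098], E[r] = -2.6902, γ^t·E[r] = -1.377383, running G = -7.921086
t=4: π = [0.3591, 0.3310, 0.3099], E[r] = -2.6901, γ^t·E[r] = -1.101880, running G = -9.022966
t=5: π = [0.3592, 0.3310, 0.3099], E[r] = -2.6901, γ^t·E[r] = -0.881506, running G = -9.904472
t=6: π = [0.3592, 0.3310, 0.3099], E[r] = -2.6901, γ^t·E[r] = -0.705204, running G = -10.609676
t=7: π = [0.3592, 0.3310, 0.3099], E[r] = -2.6901, γ^t·E[r] = -0.564163, running G = -11.173840
t=8: π = [0.3592, 0.3310, 0.3099], E[r] = -2.6901, γ^t·E[r] = -0.451331, running G = -11.625170

G = -11.6252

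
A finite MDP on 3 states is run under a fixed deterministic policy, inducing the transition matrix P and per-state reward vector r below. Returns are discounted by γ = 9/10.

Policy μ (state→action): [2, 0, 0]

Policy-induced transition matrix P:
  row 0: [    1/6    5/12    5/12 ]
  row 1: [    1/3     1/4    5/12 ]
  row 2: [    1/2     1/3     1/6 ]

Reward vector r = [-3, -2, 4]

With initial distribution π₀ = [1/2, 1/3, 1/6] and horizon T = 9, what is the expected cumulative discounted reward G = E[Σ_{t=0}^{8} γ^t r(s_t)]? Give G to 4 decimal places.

G = -2.9854

t=0: π = [0.5000, 0.3333, 0.1667], E[r] = -1.5000, γ^t·E[r] = -1.500000, running G = -1.500000
t=1: π = [0.2778, 0.3472, 0.3750], E[r] = -0.0278, γ^t·E[r] = -0.025000, running G = -1.525000
t=2: π = [0.3495, 0.3275, 0.3229], E[r] = -0.4120, γ^t·E[r] = -0.333750, running G = -1.858750
t=3: π = [0.3289, 0.3352, 0.3359], E[r] = -0.3133, γ^t·E[r] = -0.228375, running G = -2.087125
t=4: π = [0.3345, 0.3328, 0.3327], E[r] = -0.3384, γ^t·E[r] = -0.222033, running G = -2.309158
t=5: π = [0.3330, 0.3335, 0.3335], E[r] = -0.3321, γ^t·E[r] = -0.196074, running G = -2.505232
t=6: π = [0.3334, 0.3333, 0.3333], E[r] = -0.3337, γ^t·E[r] = -0.177318, running G = -2.682550
t=7: π = [0.3333, 0.3333, 0.3333], E[r] = -0.3333, γ^t·E[r] = -0.159394, running G = -2.841943
t=8: π = [0.3333, 0.3333, 0.3333], E[r] = -0.3334, γ^t·E[r] = -0.143498, running G = -2.985441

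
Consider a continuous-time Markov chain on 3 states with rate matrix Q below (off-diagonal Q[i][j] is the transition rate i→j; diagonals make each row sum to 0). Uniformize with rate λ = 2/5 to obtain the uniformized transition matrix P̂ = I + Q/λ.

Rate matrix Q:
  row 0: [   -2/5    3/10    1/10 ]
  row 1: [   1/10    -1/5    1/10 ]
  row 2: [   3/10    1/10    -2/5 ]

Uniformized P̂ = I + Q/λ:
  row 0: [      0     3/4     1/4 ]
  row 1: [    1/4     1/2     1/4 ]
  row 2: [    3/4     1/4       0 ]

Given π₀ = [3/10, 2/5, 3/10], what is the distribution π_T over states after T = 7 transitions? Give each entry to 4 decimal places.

π = [0.2801, 0.5199, 0.2000]

t=0: π = [0.3000, 0.4000, 0.3000]
t=1: π = [0.3250, 0.5000, 0.1750]
t=2: π = [0.2563, 0.5375, 0.2063]
t=3: π = [0.2891, 0.5125, 0.1984]
t=4: π = [0.2770, 0.5227, 0.2004]
t=5: π = [0.2810, 0.5191, 0.1999]
t=6: π = [0.2797, 0.5203, 0.2000]
t=7: π = [0.2801, 0.5199, 0.2000]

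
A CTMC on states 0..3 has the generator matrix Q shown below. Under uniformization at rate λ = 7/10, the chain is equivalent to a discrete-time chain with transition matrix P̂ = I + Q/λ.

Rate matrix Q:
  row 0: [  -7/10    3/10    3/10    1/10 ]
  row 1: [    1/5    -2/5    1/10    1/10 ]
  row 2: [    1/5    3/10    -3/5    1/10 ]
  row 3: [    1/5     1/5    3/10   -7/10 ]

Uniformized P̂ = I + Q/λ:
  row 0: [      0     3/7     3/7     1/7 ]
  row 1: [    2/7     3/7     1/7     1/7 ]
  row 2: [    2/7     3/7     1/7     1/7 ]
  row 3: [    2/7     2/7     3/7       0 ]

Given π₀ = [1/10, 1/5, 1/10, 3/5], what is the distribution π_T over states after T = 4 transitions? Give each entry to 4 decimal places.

π = [0.2214, 0.4109, 0.2425, 0.1252]

t=0: π = [0.1000, 0.2000, 0.1000, 0.6000]
t=1: π = [0.2571, 0.3429, 0.3429, 0.0571]
t=2: π = [0.2122, 0.4204, 0.2327, 0.1347]
t=3: π = [0.2251, 0.4093, 0.2420, 0.1236]
t=4: π = [0.2214, 0.4109, 0.2425, 0.1252]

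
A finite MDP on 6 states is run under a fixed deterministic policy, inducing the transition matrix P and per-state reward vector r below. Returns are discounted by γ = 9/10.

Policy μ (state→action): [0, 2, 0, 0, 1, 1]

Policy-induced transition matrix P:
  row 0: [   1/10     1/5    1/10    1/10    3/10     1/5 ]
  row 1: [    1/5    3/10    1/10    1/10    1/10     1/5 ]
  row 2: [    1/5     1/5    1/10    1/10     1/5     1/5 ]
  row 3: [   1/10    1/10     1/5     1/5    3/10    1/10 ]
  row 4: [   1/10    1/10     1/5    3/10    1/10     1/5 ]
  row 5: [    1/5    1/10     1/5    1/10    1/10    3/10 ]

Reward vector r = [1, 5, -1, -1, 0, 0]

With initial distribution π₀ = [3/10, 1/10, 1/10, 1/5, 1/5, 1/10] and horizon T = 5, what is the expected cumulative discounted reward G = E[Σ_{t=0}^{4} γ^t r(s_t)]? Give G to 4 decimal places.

t=0: π = [0.3000, 0.1000, 0.1000, 0.2000, 0.2000, 0.1000], E[r] = 0.5000, γ^t·E[r] = 0.500000, running G = 0.500000
t=1: π = [0.1300, 0.1600, 0.1500, 0.1600, 0.2100, 0.1900], E[r] = 0.6200, γ^t·E[r] = 0.558000, running G = 1.058000
t=2: π = [0.1500, 0.1600, 0.1560, 0.1580, 0.1730, 0.2030], E[r] = 0.6360, γ^t·E[r] = 0.515160, running G = 1.573160
t=3: π = [0.1519, 0.1626, 0.1534, 0.1504, 0.1772, 0.2045], E[r] = 0.6611, γ^t·E[r] = 0.481942, running G = 2.055102
t=4: π = [0.1521, 0.1631, 0.1532, 0.1505, 0.1758, 0.2054], E[r] = 0.6636, γ^t·E[r] = 0.435395, running G = 2.490496

G = 2.4905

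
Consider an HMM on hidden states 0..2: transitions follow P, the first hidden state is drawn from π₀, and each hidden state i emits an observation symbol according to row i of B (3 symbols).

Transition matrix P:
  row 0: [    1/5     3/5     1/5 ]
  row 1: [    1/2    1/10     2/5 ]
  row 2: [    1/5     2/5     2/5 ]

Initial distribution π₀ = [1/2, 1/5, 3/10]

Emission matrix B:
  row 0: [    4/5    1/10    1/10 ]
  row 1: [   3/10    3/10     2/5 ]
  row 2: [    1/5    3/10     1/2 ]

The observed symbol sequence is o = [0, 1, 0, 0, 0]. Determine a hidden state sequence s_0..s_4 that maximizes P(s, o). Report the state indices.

path = [0, 1, 0, 1, 0]

t=0: δ = [4.000e-01, 6.000e-02, 6.000e-02]  (obs o_0=0)
t=1: δ = [8.000e-03, 7.200e-02, 2.400e-02]  ψ = [0, 0, 0]  (obs o_1=1)
t=2: δ = [2.880e-02, 2.880e-03, 5.760e-03]  ψ = [1, 2, 1]  (obs o_2=0)
t=3: δ = [4.608e-03, 5.184e-03, 1.152e-03]  ψ = [0, 0, 0]  (obs o_3=0)
t=4: δ = [2.074e-03, 8.294e-04, 4.147e-04]  ψ = [1, 0, 1]  (obs o_4=0)
backtrack: best end state = 0; path = [0, 1, 0, 1, 0]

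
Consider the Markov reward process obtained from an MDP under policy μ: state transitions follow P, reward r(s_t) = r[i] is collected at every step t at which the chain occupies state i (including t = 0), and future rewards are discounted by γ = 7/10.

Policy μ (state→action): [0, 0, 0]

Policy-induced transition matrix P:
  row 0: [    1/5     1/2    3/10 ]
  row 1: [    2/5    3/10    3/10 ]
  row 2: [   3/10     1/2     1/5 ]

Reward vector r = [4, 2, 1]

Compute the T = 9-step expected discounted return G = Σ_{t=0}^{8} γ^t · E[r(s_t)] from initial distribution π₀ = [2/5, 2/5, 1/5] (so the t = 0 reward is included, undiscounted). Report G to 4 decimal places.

t=0: π = [0.4000, 0.4000, 0.2000], E[r] = 2.6000, γ^t·E[r] = 2.600000, running G = 2.600000
t=1: π = [0.3000, 0.4200, 0.2800], E[r] = 2.3200, γ^t·E[r] = 1.624000, running G = 4.224000
t=2: π = [0.3120, 0.4160, 0.2720], E[r] = 2.3520, γ^t·E[r] = 1.152480, running G = 5.376480
t=3: π = [0.3104, 0.4168, 0.2728], E[r] = 2.3480, γ^t·E[r] = 0.805364, running G = 6.181844
t=4: π = [0.3106, 0.4166, 0.2727], E[r] = 2.3486, γ^t·E[r] = 0.563889, running G = 6.745733
t=5: π = [0.3106, 0.4167, 0.2727], E[r] = 2.3485, γ^t·E[r] = 0.394708, running G = 7.140441
t=6: π = [0.3106, 0.4167, 0.2727], E[r] = 2.3485, γ^t·E[r] = 0.276297, running G = 7.416738
t=7: π = [0.3106, 0.4167, 0.2727], E[r] = 2.3485, γ^t·E[r] = 0.193408, running G = 7.610146
t=8: π = [0.3106, 0.4167, 0.2727], E[r] = 2.3485, γ^t·E[r] = 0.135385, running G = 7.745531

G = 7.7455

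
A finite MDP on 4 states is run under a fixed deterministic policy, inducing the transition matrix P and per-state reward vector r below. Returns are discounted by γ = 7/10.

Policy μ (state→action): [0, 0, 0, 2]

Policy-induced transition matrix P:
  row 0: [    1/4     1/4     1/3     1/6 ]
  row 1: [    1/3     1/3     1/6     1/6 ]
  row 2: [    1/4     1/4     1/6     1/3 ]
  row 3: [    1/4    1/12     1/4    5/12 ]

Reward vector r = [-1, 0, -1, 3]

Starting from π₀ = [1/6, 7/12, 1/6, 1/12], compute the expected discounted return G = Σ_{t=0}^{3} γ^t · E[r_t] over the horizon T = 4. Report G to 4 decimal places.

G = 0.2477

t=0: π = [0.1667, 0.5833, 0.1667, 0.0833], E[r] = -0.0833, γ^t·E[r] = -0.083333, running G = -0.083333
t=1: π = [0.2986, 0.2847, 0.2014, 0.2153], E[r] = 0.1458, γ^t·E[r] = 0.102083, running G = 0.018750
t=2: π = [0.2737, 0.2378, 0.2344, 0.2541], E[r] = 0.2541, γ^t·E[r] = 0.124485, running G = 0.143235
t=3: π = [0.2698, 0.2275, 0.2335, 0.2692], E[r] = 0.3044, γ^t·E[r] = 0.104425, running G = 0.247660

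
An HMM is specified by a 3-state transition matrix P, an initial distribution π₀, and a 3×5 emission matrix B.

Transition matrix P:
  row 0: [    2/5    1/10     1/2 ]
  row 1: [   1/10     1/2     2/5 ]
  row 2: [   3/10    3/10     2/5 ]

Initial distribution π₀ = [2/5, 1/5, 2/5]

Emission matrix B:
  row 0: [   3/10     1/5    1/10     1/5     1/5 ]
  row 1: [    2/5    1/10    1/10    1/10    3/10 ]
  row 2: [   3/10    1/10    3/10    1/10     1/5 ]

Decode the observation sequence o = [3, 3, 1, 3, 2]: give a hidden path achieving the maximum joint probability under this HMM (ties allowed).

t=0: δ = [8.000e-02, 2.000e-02, 4.000e-02]  (obs o_0=3)
t=1: δ = [6.400e-03, 1.200e-03, 4.000e-03]  ψ = [0, 2, 0]  (obs o_1=3)
t=2: δ = [5.120e-04, 1.200e-04, 3.200e-04]  ψ = [0, 2, 0]  (obs o_2=1)
t=3: δ = [4.096e-05, 9.600e-06, 2.560e-05]  ψ = [0, 2, 0]  (obs o_3=3)
t=4: δ = [1.638e-06, 7.680e-07, 6.144e-06]  ψ = [0, 2, 0]  (obs o_4=2)
backtrack: best end state = 2; path = [0, 0, 0, 0, 2]

path = [0, 0, 0, 0, 2]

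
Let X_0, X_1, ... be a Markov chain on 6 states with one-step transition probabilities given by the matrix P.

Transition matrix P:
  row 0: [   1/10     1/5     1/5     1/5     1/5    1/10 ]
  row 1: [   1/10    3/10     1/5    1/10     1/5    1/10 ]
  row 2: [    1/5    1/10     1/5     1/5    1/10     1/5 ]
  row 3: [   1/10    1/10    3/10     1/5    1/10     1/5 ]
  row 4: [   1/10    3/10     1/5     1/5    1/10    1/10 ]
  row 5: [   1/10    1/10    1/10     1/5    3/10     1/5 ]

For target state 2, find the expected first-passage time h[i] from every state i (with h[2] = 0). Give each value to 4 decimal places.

First-step conditioning: h[2] = 0; for i ≠ 2, h[i] = 1 + Σ_k P[i][k]·h[k].
  h[0] = 1 + 1/10·h[0] + 1/5·h[1] + 1/5·h[3] + 1/5·h[4] + 1/10·h[5]
  h[1] = 1 + 1/10·h[0] + 3/10·h[1] + 1/10·h[3] + 1/5·h[4] + 1/10·h[5]
  h[3] = 1 + 1/10·h[0] + 1/10·h[1] + 1/5·h[3] + 1/10·h[4] + 1/5·h[5]
  h[4] = 1 + 1/10·h[0] + 3/10·h[1] + 1/5·h[3] + 1/10·h[4] + 1/10·h[5]
  h[5] = 1 + 1/10·h[0] + 1/10·h[1] + 1/5·h[3] + 3/10·h[4] + 1/5·h[5]
Solving the 5×5 linear system over states ≠ 2 gives exactly h = [10990/2251, 11100/2251, 0, 10000/2251, 11000/2251, 12200/2251] (h[2] = 0 is the target).

h = [4.8823, 4.9311, 0.0000, 4.4425, 4.8867, 5.4198]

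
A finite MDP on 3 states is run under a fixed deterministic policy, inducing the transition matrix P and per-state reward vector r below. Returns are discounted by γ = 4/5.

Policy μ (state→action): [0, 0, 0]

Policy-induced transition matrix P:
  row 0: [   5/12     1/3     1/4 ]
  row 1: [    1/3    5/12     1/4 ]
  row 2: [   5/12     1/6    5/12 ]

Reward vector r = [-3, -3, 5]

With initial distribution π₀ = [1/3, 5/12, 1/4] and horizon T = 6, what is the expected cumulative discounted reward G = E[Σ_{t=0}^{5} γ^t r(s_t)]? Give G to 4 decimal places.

t=0: π = [0.3333, 0.4167, 0.2500], E[r] = -1.0000, γ^t·E[r] = -1.000000, running G = -1.000000
t=1: π = [0.3819, 0.3264, 0.2917], E[r] = -0.6667, γ^t·E[r] = -0.533333, running G = -1.533333
t=2: π = [0.3895, 0.3119, 0.2986], E[r] = -0.6111, γ^t·E[r] = -0.391111, running G = -1.924444
t=3: π = [0.3907, 0.3096, 0.2998], E[r] = -0.6019, γ^t·E[r] = -0.308148, running G = -2.232593
t=4: π = [0.3909, 0.3092, 0.3000], E[r] = -0.6003, γ^t·E[r] = -0.245886, running G = -2.478479
t=5: π = [0.3909, 0.3091, 0.3000], E[r] = -0.6001, γ^t·E[r] = -0.196625, running G = -2.675104

G = -2.6751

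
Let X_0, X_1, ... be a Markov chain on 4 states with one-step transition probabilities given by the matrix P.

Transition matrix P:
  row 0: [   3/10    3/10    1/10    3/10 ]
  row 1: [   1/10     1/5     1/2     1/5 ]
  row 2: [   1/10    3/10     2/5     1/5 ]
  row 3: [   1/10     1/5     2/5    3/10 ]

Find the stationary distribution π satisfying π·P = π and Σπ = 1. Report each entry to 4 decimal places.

π = [0.1250, 0.2513, 0.3876, 0.2361]

Balance equations π_j = Σ_i π_i·P[i][j]:
  π_0 = 3/10·π_0 + 1/10·π_1 + 1/10·π_2 + 1/10·π_3
  π_1 = 3/10·π_0 + 1/5·π_1 + 3/10·π_2 + 1/5·π_3
  π_2 = 1/10·π_0 + 1/2·π_1 + 2/5·π_2 + 2/5·π_3
  normalize: π_0 + π_1 + π_2 + π_3 = 1
Solving the linear system gives exactly π = [1/8, 199/792, 307/792, 17/72].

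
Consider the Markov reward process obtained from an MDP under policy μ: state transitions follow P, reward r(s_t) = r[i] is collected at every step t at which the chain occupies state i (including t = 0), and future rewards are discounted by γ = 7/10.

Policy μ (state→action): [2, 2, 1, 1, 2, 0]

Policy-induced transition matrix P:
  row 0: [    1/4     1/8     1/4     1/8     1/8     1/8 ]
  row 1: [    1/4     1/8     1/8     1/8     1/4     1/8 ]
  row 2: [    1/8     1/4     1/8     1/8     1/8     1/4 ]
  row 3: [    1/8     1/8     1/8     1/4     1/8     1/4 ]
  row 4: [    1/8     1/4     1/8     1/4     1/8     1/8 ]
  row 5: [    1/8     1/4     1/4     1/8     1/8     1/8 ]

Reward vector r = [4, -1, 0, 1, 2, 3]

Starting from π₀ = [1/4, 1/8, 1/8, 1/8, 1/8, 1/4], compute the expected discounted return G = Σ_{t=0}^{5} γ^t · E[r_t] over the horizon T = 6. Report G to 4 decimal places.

t=0: π = [0.2500, 0.1250, 0.1250, 0.1250, 0.1250, 0.2500], E[r] = 2.0000, γ^t·E[r] = 2.000000, running G = 2.000000
t=1: π = [0.1719, 0.1875, 0.1875, 0.1563, 0.1406, 0.1563], E[r] = 1.4063, γ^t·E[r] = 0.984375, running G = 2.984375
t=2: π = [0.1699, 0.1855, 0.1660, 0.1621, 0.1484, 0.1680], E[r] = 1.4570, γ^t·E[r] = 0.713945, running G = 3.698320
t=3: π = [0.1694, 0.1853, 0.1672, 0.1638, 0.1482, 0.1660], E[r] = 1.4507, γ^t·E[r] = 0.497584, running G = 4.195905
t=4: π = [0.1693, 0.1852, 0.1669, 0.1640, 0.1482, 0.1664], E[r] = 1.4517, γ^t·E[r] = 0.348544, running G = 4.544448
t=5: π = [0.1693, 0.1852, 0.1670, 0.1640, 0.1481, 0.1664], E[r] = 1.4515, γ^t·E[r] = 0.243952, running G = 4.788401

G = 4.7884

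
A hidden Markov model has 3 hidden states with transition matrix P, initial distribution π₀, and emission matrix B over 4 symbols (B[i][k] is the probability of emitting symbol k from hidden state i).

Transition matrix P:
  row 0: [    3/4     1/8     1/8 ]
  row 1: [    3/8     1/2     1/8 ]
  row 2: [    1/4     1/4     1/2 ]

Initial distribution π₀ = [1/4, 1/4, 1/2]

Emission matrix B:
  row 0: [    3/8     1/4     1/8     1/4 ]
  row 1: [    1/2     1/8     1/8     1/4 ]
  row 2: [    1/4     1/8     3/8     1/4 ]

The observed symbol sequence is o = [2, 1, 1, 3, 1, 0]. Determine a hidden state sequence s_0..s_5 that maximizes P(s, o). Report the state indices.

t=0: δ = [3.125e-02, 3.125e-02, 1.875e-01]  (obs o_0=2)
t=1: δ = [1.172e-02, 5.859e-03, 1.172e-02]  ψ = [2, 2, 2]  (obs o_1=1)
t=2: δ = [2.197e-03, 3.662e-04, 7.324e-04]  ψ = [0, 1, 2]  (obs o_2=1)
t=3: δ = [4.120e-04, 6.866e-05, 9.155e-05]  ψ = [0, 0, 2]  (obs o_3=3)
t=4: δ = [7.725e-05, 6.437e-06, 6.437e-06]  ψ = [0, 0, 0]  (obs o_4=1)
t=5: δ = [2.173e-05, 4.828e-06, 2.414e-06]  ψ = [0, 0, 0]  (obs o_5=0)
backtrack: best end state = 0; path = [2, 0, 0, 0, 0, 0]

path = [2, 0, 0, 0, 0, 0]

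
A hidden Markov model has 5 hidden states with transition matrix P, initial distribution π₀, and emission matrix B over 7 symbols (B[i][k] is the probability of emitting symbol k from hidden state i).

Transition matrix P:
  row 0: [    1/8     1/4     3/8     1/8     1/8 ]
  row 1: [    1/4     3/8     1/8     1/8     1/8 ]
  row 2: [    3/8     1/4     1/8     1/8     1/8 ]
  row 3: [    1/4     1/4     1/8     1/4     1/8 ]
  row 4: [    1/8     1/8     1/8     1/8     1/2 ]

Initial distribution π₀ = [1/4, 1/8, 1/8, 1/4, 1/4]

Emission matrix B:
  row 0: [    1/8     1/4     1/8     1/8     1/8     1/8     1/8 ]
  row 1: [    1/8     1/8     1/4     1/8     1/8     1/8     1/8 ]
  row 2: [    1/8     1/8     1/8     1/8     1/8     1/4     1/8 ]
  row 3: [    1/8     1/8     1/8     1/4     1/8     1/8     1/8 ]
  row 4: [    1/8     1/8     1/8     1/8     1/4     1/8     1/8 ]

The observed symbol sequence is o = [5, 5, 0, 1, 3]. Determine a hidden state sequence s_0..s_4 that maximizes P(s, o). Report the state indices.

path = [4, 4, 4, 4, 4]

t=0: δ = [3.125e-02, 1.562e-02, 3.125e-02, 3.125e-02, 3.125e-02]  (obs o_0=5)
t=1: δ = [1.465e-03, 9.766e-04, 2.930e-03, 9.766e-04, 1.953e-03]  ψ = [2, 0, 0, 3, 4]  (obs o_1=5)
t=2: δ = [1.373e-04, 9.155e-05, 6.866e-05, 4.578e-05, 1.221e-04]  ψ = [2, 2, 0, 2, 4]  (obs o_2=0)
t=3: δ = [6.437e-06, 4.292e-06, 6.437e-06, 2.146e-06, 7.629e-06]  ψ = [2, 0, 0, 0, 4]  (obs o_3=1)
t=4: δ = [3.017e-07, 2.012e-07, 3.017e-07, 2.384e-07, 4.768e-07]  ψ = [2, 0, 0, 4, 4]  (obs o_4=3)
backtrack: best end state = 4; path = [4, 4, 4, 4, 4]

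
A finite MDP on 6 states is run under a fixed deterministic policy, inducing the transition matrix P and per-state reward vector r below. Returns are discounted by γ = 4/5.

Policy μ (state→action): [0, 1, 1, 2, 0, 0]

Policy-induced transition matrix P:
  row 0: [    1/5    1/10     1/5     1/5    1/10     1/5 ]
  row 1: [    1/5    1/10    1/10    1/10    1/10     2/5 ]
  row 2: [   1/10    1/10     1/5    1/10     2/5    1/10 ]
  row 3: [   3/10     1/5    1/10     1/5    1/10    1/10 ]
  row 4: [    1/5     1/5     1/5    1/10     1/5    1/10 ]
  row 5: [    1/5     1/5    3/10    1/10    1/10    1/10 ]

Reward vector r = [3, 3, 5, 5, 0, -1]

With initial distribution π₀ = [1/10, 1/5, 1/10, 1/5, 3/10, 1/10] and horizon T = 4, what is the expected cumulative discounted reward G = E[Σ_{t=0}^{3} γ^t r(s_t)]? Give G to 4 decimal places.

G = 7.0960

t=0: π = [0.1000, 0.2000, 0.1000, 0.2000, 0.3000, 0.1000], E[r] = 2.3000, γ^t·E[r] = 2.300000, running G = 2.300000
t=1: π = [0.2100, 0.1600, 0.1700, 0.1300, 0.1600, 0.1700], E[r] = 2.4400, γ^t·E[r] = 1.952000, running G = 4.252000
t=2: π = [0.1960, 0.1460, 0.1880, 0.1340, 0.1670, 0.1690], E[r] = 2.4670, γ^t·E[r] = 1.578880, running G = 5.830880
t=3: π = [0.1946, 0.1470, 0.1889, 0.1330, 0.1731, 0.1634], E[r] = 2.4709, γ^t·E[r] = 1.265101, running G = 7.095981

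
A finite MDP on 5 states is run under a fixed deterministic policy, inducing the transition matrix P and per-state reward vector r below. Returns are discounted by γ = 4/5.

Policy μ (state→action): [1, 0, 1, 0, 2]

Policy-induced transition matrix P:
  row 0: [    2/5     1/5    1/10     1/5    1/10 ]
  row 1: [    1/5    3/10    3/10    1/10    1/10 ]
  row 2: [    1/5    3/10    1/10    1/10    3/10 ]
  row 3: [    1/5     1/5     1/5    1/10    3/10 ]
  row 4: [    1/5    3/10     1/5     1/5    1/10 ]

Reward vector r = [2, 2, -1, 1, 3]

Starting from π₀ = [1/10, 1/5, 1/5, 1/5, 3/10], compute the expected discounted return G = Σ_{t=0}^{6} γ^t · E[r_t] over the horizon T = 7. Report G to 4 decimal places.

G = 5.8442

t=0: π = [0.1000, 0.2000, 0.2000, 0.2000, 0.3000], E[r] = 1.5000, γ^t·E[r] = 1.500000, running G = 1.500000
t=1: π = [0.2200, 0.2700, 0.1900, 0.1400, 0.1800], E[r] = 1.4700, γ^t·E[r] = 1.176000, running G = 2.676000
t=2: π = [0.2440, 0.2640, 0.1860, 0.1400, 0.1660], E[r] = 1.4680, γ^t·E[r] = 0.939520, running G = 3.615520
t=3: π = [0.2488, 0.2616, 0.1834, 0.1410, 0.1652], E[r] = 1.4740, γ^t·E[r] = 0.754688, running G = 4.370208
t=4: π = [0.2498, 0.2610, 0.1829, 0.1414, 0.1649], E[r] = 1.4747, γ^t·E[r] = 0.604021, running G = 4.974229
t=5: π = [0.2500, 0.2609, 0.1828, 0.1415, 0.1649], E[r] = 1.4749, γ^t·E[r] = 0.483298, running G = 5.457527
t=6: π = [0.2500, 0.2609, 0.1828, 0.1415, 0.1649], E[r] = 1.4749, γ^t·E[r] = 0.386649, running G = 5.844175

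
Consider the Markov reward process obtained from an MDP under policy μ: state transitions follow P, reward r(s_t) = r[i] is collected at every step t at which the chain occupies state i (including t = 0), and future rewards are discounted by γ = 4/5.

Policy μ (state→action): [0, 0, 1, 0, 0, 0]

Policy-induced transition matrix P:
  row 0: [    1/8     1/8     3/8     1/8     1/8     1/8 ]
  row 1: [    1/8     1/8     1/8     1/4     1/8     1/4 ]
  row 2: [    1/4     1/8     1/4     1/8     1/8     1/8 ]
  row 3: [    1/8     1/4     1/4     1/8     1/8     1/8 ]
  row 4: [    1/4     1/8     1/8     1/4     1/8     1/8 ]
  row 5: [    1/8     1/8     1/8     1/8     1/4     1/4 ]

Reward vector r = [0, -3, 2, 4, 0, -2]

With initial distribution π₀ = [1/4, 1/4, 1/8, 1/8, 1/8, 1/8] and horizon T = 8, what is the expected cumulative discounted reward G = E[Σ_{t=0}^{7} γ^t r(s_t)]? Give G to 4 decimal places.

t=0: π = [0.2500, 0.2500, 0.1250, 0.1250, 0.1250, 0.1250], E[r] = -0.2500, γ^t·E[r] = -0.250000, running G = -0.250000
t=1: π = [0.1563, 0.1406, 0.2188, 0.1719, 0.1406, 0.1719], E[r] = 0.3594, γ^t·E[r] = 0.287500, running G = 0.037500
t=2: π = [0.1699, 0.1465, 0.2129, 0.1602, 0.1465, 0.1641], E[r] = 0.2988, γ^t·E[r] = 0.191250, running G = 0.228750
t=3: π = [0.1699, 0.1450, 0.2141, 0.1616, 0.1455, 0.1638], E[r] = 0.3120, γ^t·E[r] = 0.159750, running G = 0.388500
t=4: π = [0.1700, 0.1452, 0.2144, 0.1613, 0.1455, 0.1636], E[r] = 0.3113, γ^t·E[r] = 0.127525, running G = 0.516025
t=5: π = [0.1700, 0.1452, 0.2145, 0.1613, 0.1455, 0.1636], E[r] = 0.3116, γ^t·E[r] = 0.102093, running G = 0.618118
t=6: π = [0.1700, 0.1452, 0.2145, 0.1613, 0.1455, 0.1636], E[r] = 0.3116, γ^t·E[r] = 0.081673, running G = 0.699791
t=7: π = [0.1700, 0.1452, 0.2145, 0.1613, 0.1454, 0.1636], E[r] = 0.3116, γ^t·E[r] = 0.065340, running G = 0.765131

G = 0.7651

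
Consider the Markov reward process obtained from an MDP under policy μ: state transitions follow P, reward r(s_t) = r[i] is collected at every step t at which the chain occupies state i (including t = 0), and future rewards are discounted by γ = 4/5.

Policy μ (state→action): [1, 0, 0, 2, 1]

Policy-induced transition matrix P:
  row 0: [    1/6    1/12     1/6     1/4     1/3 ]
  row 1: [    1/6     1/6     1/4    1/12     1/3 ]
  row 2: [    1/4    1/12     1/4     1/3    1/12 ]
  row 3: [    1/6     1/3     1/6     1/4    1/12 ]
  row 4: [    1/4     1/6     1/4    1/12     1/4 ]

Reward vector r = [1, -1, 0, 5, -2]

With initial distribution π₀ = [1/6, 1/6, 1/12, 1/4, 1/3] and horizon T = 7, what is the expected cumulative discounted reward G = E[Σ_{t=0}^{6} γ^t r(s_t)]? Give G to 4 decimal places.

G = 2.2916

t=0: π = [0.1667, 0.1667, 0.0833, 0.2500, 0.3333], E[r] = 0.5833, γ^t·E[r] = 0.583333, running G = 0.583333
t=1: π = [0.2014, 0.1875, 0.2153, 0.1736, 0.2222], E[r] = 0.4375, γ^t·E[r] = 0.350000, running G = 0.933333
t=2: π = [0.2031, 0.1609, 0.2188, 0.1997, 0.2176], E[r] = 0.6053, γ^t·E[r] = 0.387407, running G = 1.320741
t=3: π = [0.2030, 0.1648, 0.2164, 0.2052, 0.2106], E[r] = 0.6428, γ^t·E[r] = 0.329111, running G = 1.649852
t=4: π = [0.2023, 0.1659, 0.2160, 0.2055, 0.2104], E[r] = 0.6429, γ^t·E[r] = 0.263347, running G = 1.913198
t=5: π = [0.2022, 0.1661, 0.2160, 0.2053, 0.2104], E[r] = 0.6417, γ^t·E[r] = 0.210267, running G = 2.123465
t=6: π = [0.2022, 0.1660, 0.2160, 0.2053, 0.2105], E[r] = 0.6415, γ^t·E[r] = 0.168165, running G = 2.291630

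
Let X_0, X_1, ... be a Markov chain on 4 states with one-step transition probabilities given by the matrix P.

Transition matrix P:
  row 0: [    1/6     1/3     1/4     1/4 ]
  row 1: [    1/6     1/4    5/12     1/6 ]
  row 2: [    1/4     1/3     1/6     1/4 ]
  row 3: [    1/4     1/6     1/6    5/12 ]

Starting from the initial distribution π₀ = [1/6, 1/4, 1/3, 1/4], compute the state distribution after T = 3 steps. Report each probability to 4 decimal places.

π = [0.2104, 0.2658, 0.2505, 0.2733]

t=0: π = [0.1667, 0.2500, 0.3333, 0.2500]
t=1: π = [0.2153, 0.2708, 0.2431, 0.2708]
t=2: π = [0.2095, 0.2656, 0.2523, 0.2726]
t=3: π = [0.2104, 0.2658, 0.2505, 0.2733]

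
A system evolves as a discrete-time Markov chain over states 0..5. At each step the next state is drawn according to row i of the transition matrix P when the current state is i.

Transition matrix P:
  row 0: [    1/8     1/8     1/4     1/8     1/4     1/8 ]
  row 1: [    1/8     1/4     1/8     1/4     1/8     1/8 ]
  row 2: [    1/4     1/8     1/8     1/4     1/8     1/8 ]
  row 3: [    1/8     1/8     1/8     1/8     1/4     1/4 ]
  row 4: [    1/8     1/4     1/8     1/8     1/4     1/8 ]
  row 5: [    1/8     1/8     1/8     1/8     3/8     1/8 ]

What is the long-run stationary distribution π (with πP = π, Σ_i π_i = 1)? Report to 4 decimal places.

π = [0.1429, 0.1755, 0.1429, 0.1648, 0.2284, 0.1456]

Balance equations π_j = Σ_i π_i·P[i][j]:
  π_0 = 1/8·π_0 + 1/8·π_1 + 1/4·π_2 + 1/8·π_3 + 1/8·π_4 + 1/8·π_5
  π_1 = 1/8·π_0 + 1/4·π_1 + 1/8·π_2 + 1/8·π_3 + 1/4·π_4 + 1/8·π_5
  π_2 = 1/4·π_0 + 1/8·π_1 + 1/8·π_2 + 1/8·π_3 + 1/8·π_4 + 1/8·π_5
  π_3 = 1/8·π_0 + 1/4·π_1 + 1/4·π_2 + 1/8·π_3 + 1/8·π_4 + 1/8·π_5
  π_4 = 1/4·π_0 + 1/8·π_1 + 1/8·π_2 + 1/4·π_3 + 1/4·π_4 + 3/8·π_5
  normalize: π_0 + π_1 + π_2 + π_3 + π_4 + π_5 = 1
Solving the linear system gives exactly π = [1/7, 640/3647, 1/7, 601/3647, 119/521, 531/3647].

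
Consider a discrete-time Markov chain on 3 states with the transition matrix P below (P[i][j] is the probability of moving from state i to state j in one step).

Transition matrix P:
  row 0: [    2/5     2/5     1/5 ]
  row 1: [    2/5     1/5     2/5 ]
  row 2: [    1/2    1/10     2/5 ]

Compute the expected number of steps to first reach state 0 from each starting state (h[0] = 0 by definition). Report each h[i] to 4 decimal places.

h = [0.0000, 2.2727, 2.0455]

First-step conditioning: h[0] = 0; for i ≠ 0, h[i] = 1 + Σ_k P[i][k]·h[k].
  h[1] = 1 + 1/5·h[1] + 2/5·h[2]
  h[2] = 1 + 1/10·h[1] + 2/5·h[2]
Solving the 2×2 linear system over states ≠ 0 gives exactly h = [0, 25/11, 45/22] (h[0] = 0 is the target).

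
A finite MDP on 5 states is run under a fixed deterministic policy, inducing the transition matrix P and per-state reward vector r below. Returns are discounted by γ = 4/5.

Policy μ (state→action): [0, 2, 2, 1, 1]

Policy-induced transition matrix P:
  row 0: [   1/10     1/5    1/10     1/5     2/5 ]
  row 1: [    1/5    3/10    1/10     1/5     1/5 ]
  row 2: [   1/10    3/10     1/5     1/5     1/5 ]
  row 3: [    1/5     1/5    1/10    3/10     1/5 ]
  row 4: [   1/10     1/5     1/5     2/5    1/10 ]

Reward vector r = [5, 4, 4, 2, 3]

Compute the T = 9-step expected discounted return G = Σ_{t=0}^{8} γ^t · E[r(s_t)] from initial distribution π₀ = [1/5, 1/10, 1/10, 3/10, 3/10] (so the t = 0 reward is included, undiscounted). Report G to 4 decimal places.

t=0: π = [0.2000, 0.1000, 0.1000, 0.3000, 0.3000], E[r] = 3.3000, γ^t·E[r] = 3.300000, running G = 3.300000
t=1: π = [0.1400, 0.2200, 0.1400, 0.2900, 0.2100], E[r] = 3.3500, γ^t·E[r] = 2.680000, running G = 5.980000
t=2: π = [0.1510, 0.2360, 0.1350, 0.2710, 0.2070], E[r] = 3.4020, γ^t·E[r] = 2.177280, running G = 8.157280
t=3: π = [0.1507, 0.2371, 0.1342, 0.2685, 0.2095], E[r] = 3.4042, γ^t·E[r] = 1.742950, running G = 9.900230
t=4: π = [0.1506, 0.2371, 0.1344, 0.2688, 0.2092], E[r] = 3.4039, γ^t·E[r] = 1.394225, running G = 11.294456
t=5: π = [0.1506, 0.2372, 0.1344, 0.2687, 0.2092], E[r] = 3.4040, γ^t·E[r] = 1.115413, running G = 12.409868
t=6: π = [0.1506, 0.2372, 0.1344, 0.2687, 0.2092], E[r] = 3.4040, γ^t·E[r] = 0.892330, running G = 13.302198
t=7: π = [0.1506, 0.2372, 0.1344, 0.2687, 0.2092], E[r] = 3.4040, γ^t·E[r] = 0.713864, running G = 14.016062
t=8: π = [0.1506, 0.2372, 0.1344, 0.2687, 0.2092], E[r] = 3.4040, γ^t·E[r] = 0.571091, running G = 14.587153

G = 14.5872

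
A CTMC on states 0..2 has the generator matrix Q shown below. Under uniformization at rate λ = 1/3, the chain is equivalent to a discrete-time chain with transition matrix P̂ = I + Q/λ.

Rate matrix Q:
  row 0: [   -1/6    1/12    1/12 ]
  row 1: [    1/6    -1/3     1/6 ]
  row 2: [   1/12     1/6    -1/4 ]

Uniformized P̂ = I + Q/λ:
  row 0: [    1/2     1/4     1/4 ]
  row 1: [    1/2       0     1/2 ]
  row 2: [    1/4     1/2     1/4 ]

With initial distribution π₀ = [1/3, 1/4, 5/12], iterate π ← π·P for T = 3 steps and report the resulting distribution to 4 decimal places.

t=0: π = [0.3333, 0.2500, 0.4167]
t=1: π = [0.3958, 0.2917, 0.3125]
t=2: π = [0.4219, 0.2552, 0.3229]
t=3: π = [0.4193, 0.2669, 0.3138]

π = [0.4193, 0.2669, 0.3138]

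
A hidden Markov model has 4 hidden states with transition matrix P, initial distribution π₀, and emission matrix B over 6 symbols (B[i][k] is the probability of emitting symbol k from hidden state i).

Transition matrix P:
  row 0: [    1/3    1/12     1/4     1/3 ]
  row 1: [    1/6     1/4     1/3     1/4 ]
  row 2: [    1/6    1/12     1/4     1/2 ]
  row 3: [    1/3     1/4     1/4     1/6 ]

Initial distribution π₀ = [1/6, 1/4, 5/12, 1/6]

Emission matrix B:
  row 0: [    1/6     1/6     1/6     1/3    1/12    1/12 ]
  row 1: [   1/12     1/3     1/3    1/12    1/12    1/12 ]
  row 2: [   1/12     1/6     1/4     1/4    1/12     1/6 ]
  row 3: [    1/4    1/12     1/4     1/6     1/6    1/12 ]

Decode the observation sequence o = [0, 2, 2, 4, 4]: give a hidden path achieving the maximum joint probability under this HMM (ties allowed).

path = [2, 3, 1, 2, 3]

t=0: δ = [2.778e-02, 2.083e-02, 3.472e-02, 4.167e-02]  (obs o_0=0)
t=1: δ = [2.315e-03, 3.472e-03, 2.604e-03, 4.340e-03]  ψ = [3, 3, 3, 2]  (obs o_1=2)
t=2: δ = [2.411e-04, 3.617e-04, 2.894e-04, 3.255e-04]  ψ = [3, 3, 1, 2]  (obs o_2=2)
t=3: δ = [9.042e-06, 7.535e-06, 1.005e-05, 2.411e-05]  ψ = [3, 1, 1, 2]  (obs o_3=4)
t=4: δ = [6.698e-07, 5.023e-07, 5.023e-07, 8.372e-07]  ψ = [3, 3, 3, 2]  (obs o_4=4)
backtrack: best end state = 3; path = [2, 3, 1, 2, 3]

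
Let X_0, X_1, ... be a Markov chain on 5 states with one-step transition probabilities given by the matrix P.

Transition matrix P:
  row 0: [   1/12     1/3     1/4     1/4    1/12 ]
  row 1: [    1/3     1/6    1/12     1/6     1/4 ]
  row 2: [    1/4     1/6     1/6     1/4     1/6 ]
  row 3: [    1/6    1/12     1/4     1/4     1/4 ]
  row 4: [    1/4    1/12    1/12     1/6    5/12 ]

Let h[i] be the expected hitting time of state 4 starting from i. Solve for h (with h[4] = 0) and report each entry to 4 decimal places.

h = [5.7716, 5.0505, 5.4385, 4.9899, 0.0000]

First-step conditioning: h[4] = 0; for i ≠ 4, h[i] = 1 + Σ_k P[i][k]·h[k].
  h[0] = 1 + 1/12·h[0] + 1/3·h[1] + 1/4·h[2] + 1/4·h[3]
  h[1] = 1 + 1/3·h[0] + 1/6·h[1] + 1/12·h[2] + 1/6·h[3]
  h[2] = 1 + 1/4·h[0] + 1/6·h[1] + 1/6·h[2] + 1/4·h[3]
  h[3] = 1 + 1/6·h[0] + 1/12·h[1] + 1/4·h[2] + 1/4·h[3]
Solving the 4×4 linear system over states ≠ 4 gives exactly h = [6291/1090, 1101/218, 2964/545, 5439/1090, 0] (h[4] = 0 is the target).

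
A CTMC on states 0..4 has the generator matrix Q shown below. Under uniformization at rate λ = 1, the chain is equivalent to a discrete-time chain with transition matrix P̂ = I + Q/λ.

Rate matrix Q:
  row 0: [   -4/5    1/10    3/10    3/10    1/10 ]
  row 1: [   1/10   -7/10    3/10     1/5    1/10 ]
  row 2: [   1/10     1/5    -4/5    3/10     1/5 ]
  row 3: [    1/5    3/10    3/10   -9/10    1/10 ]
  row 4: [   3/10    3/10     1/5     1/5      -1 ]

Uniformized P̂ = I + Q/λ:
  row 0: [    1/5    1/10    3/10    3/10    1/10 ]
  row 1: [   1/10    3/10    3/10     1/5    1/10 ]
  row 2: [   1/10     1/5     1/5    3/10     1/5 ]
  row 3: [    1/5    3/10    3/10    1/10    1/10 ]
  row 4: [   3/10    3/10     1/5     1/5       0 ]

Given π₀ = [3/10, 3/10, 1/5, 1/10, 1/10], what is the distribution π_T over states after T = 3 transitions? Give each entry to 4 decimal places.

π = [0.1613, 0.2414, 0.2622, 0.2205, 0.1146]

t=0: π = [0.3000, 0.3000, 0.2000, 0.1000, 0.1000]
t=1: π = [0.1600, 0.2200, 0.2700, 0.2400, 0.1100]
t=2: π = [0.1620, 0.2410, 0.2620, 0.2190, 0.1160]
t=3: π = [0.1613, 0.2414, 0.2622, 0.2205, 0.1146]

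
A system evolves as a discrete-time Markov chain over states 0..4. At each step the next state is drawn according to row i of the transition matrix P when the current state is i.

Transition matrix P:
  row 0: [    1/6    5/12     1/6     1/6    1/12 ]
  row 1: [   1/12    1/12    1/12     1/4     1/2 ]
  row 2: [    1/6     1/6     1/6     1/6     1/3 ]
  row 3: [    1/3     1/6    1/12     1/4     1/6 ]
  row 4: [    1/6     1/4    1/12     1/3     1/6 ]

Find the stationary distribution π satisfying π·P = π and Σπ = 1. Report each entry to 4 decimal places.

π = [0.1895, 0.2161, 0.1081, 0.2453, 0.2409]

Balance equations π_j = Σ_i π_i·P[i][j]:
  π_0 = 1/6·π_0 + 1/12·π_1 + 1/6·π_2 + 1/3·π_3 + 1/6·π_4
  π_1 = 5/12·π_0 + 1/12·π_1 + 1/6·π_2 + 1/6·π_3 + 1/4·π_4
  π_2 = 1/6·π_0 + 1/12·π_1 + 1/6·π_2 + 1/12·π_3 + 1/12·π_4
  π_3 = 1/6·π_0 + 1/4·π_1 + 1/6·π_2 + 1/4·π_3 + 1/3·π_4
  normalize: π_0 + π_1 + π_2 + π_3 + π_4 = 1
Solving the linear system gives exactly π = [4720/24903, 598/2767, 2693/24903, 2036/8301, 2000/8301].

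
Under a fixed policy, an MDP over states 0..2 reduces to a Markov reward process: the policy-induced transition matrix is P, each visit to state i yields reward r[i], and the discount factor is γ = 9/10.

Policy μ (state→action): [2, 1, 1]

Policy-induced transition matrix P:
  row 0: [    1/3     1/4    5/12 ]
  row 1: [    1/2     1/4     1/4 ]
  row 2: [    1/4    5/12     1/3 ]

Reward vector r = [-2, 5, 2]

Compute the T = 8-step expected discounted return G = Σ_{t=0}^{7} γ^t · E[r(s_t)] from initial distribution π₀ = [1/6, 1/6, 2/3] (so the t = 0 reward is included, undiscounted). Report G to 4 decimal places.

t=0: π = [0.1667, 0.1667, 0.6667], E[r] = 1.8333, γ^t·E[r] = 1.833333, running G = 1.833333
t=1: π = [0.3056, 0.3611, 0.3333], E[r] = 1.8611, γ^t·E[r] = 1.675000, running G = 3.508333
t=2: π = [0.3657, 0.3056, 0.3287], E[r] = 1.4537, γ^t·E[r] = 1.177500, running G = 4.685833
t=3: π = [0.3569, 0.3048, 0.3383], E[r] = 1.4869, γ^t·E[r] = 1.083938, running G = 5.769771
t=4: π = [0.3559, 0.3064, 0.3377], E[r] = 1.4954, γ^t·E[r] = 0.981155, running G = 6.750926
t=5: π = [0.3563, 0.3063, 0.3375], E[r] = 1.4938, γ^t·E[r] = 0.882074, running G = 7.633000
t=6: π = [0.3563, 0.3062, 0.3375], E[r] = 1.4937, γ^t·E[r] = 0.793813, running G = 8.426813
t=7: π = [0.3562, 0.3062, 0.3375], E[r] = 1.4938, γ^t·E[r] = 0.714457, running G = 9.141270

G = 9.1413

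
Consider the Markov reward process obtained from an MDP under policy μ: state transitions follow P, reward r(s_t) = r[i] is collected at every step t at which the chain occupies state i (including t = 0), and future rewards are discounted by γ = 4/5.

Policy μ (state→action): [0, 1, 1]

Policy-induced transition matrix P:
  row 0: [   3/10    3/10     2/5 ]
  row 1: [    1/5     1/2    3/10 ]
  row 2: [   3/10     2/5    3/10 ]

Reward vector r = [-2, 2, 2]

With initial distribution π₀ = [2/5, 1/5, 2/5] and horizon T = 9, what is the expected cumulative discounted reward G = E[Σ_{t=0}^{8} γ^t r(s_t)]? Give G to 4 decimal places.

t=0: π = [0.4000, 0.2000, 0.4000], E[r] = 0.4000, γ^t·E[r] = 0.400000, running G = 0.400000
t=1: π = [0.2800, 0.3800, 0.3400], E[r] = 0.8800, γ^t·E[r] = 0.704000, running G = 1.104000
t=2: π = [0.2620, 0.4100, 0.3280], E[r] = 0.9520, γ^t·E[r] = 0.609280, running G = 1.713280
t=3: π = [0.2590, 0.4148, 0.3262], E[r] = 0.9640, γ^t·E[r] = 0.493568, running G = 2.206848
t=4: π = [0.2585, 0.4156, 0.3259], E[r] = 0.9659, γ^t·E[r] = 0.395641, running G = 2.602489
t=5: π = [0.2584, 0.4157, 0.3259], E[r] = 0.9662, γ^t·E[r] = 0.316615, running G = 2.919104
t=6: π = [0.2584, 0.4157, 0.3258], E[r] = 0.9663, γ^t·E[r] = 0.253305, running G = 3.172409
t=7: π = [0.2584, 0.4157, 0.3258], E[r] = 0.9663, γ^t·E[r] = 0.202646, running G = 3.375055
t=8: π = [0.2584, 0.4157, 0.3258], E[r] = 0.9663, γ^t·E[r] = 0.162117, running G = 3.537172

G = 3.5372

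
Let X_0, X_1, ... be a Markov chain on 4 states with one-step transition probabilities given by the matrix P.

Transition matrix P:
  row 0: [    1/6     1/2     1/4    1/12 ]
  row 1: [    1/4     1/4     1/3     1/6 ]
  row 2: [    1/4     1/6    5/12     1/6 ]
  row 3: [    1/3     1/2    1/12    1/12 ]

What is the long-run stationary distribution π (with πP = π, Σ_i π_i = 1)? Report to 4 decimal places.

Balance equations π_j = Σ_i π_i·P[i][j]:
  π_0 = 1/6·π_0 + 1/4·π_1 + 1/4·π_2 + 1/3·π_3
  π_1 = 1/2·π_0 + 1/4·π_1 + 1/6·π_2 + 1/2·π_3
  π_2 = 1/4·π_0 + 1/3·π_1 + 5/12·π_2 + 1/12·π_3
  normalize: π_0 + π_1 + π_2 + π_3 = 1
Solving the linear system gives exactly π = [41/170, 298/935, 57/187, 23/170].

π = [0.2412, 0.3187, 0.3048, 0.1353]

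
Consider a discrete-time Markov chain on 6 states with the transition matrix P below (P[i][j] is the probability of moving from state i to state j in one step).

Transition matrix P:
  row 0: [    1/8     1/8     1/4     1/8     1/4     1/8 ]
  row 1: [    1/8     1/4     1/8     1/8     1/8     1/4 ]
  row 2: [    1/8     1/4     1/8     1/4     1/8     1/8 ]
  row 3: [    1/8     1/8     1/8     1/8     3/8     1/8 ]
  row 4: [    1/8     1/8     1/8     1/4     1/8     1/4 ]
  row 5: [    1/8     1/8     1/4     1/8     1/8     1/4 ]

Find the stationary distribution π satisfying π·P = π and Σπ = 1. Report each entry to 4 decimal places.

Balance equations π_j = Σ_i π_i·P[i][j]:
  π_0 = 1/8·π_0 + 1/8·π_1 + 1/8·π_2 + 1/8·π_3 + 1/8·π_4 + 1/8·π_5
  π_1 = 1/8·π_0 + 1/4·π_1 + 1/4·π_2 + 1/8·π_3 + 1/8·π_4 + 1/8·π_5
  π_2 = 1/4·π_0 + 1/8·π_1 + 1/8·π_2 + 1/8·π_3 + 1/8·π_4 + 1/4·π_5
  π_3 = 1/8·π_0 + 1/8·π_1 + 1/4·π_2 + 1/8·π_3 + 1/4·π_4 + 1/8·π_5
  π_4 = 1/4·π_0 + 1/8·π_1 + 1/8·π_2 + 3/8·π_3 + 1/8·π_4 + 1/8·π_5
  normalize: π_0 + π_1 + π_2 + π_3 + π_4 + π_5 = 1
Solving the linear system gives exactly π = [1/8, 5375/32304, 5321/32304, 5441/32304, 5903/32304, 3113/16152].

π = [0.1250, 0.1664, 0.1647, 0.1684, 0.1827, 0.1927]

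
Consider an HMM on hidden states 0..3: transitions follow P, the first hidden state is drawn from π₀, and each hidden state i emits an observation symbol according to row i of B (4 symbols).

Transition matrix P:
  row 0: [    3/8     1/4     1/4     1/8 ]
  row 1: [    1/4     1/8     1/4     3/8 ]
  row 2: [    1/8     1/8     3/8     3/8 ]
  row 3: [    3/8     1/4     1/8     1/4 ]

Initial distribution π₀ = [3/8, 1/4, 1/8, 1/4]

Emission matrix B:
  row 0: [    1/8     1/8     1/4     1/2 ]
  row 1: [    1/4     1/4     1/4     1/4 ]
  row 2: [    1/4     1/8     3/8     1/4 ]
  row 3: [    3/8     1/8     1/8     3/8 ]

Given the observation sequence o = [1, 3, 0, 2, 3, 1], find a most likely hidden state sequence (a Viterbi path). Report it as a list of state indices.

path = [1, 3, 3, 0, 0, 1]

t=0: δ = [4.688e-02, 6.250e-02, 1.562e-02, 3.125e-02]  (obs o_0=1)
t=1: δ = [8.789e-03, 2.930e-03, 3.906e-03, 8.789e-03]  ψ = [0, 0, 1, 1]  (obs o_1=3)
t=2: δ = [4.120e-04, 5.493e-04, 5.493e-04, 8.240e-04]  ψ = [0, 0, 0, 3]  (obs o_2=0)
t=3: δ = [7.725e-05, 5.150e-05, 7.725e-05, 2.575e-05]  ψ = [3, 3, 2, 1]  (obs o_3=2)
t=4: δ = [1.448e-05, 4.828e-06, 7.242e-06, 1.086e-05]  ψ = [0, 0, 2, 2]  (obs o_4=3)
t=5: δ = [6.789e-07, 9.052e-07, 4.526e-07, 3.395e-07]  ψ = [0, 0, 0, 2]  (obs o_5=1)
backtrack: best end state = 1; path = [1, 3, 3, 0, 0, 1]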